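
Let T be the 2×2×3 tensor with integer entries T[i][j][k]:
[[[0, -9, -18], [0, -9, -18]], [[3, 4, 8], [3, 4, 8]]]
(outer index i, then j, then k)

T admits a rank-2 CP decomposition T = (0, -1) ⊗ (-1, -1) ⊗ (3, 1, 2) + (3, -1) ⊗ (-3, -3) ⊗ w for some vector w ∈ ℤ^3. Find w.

w = (0, 1, 2)

Subtract the known terms from T to get the rank-1 residual R = (3, -1) ⊗ (-3, -3) ⊗ w, so R[i,j,k] = a[i]·b[j]·w[k]. Pick indices with nonzero a[0]·b[0] = (3)·(-3) = -9. Only the fibre through (0,0,·) is needed: R[0,0,:] = T[0,0,:] − Σₗ aₗ[0]bₗ[0]cₗ = [0, -9, -18] − (0)·(-1)·(3, 1, 2) = [0, -9, -18]. Then w[k] = R[0,0,k] / -9 for each k, giving w = [0, -9, -18] / -9 = (0, 1, 2).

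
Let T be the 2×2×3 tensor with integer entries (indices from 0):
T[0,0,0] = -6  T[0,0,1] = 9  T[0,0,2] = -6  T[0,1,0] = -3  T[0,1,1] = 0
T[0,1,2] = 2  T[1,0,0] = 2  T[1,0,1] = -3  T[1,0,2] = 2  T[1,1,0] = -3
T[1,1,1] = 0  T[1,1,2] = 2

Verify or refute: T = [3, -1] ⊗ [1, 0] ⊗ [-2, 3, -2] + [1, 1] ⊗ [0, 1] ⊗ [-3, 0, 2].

Reconstruct entrywise from the claimed factors. For example, T[1,0,2] = 2 and Σₗ aₗ[1]bₗ[0]cₗ[2] = (-1)·(1)·(-2) + (1)·(0)·(2) = 2; checking all 12 entries, every one matches. The claim holds.

Yes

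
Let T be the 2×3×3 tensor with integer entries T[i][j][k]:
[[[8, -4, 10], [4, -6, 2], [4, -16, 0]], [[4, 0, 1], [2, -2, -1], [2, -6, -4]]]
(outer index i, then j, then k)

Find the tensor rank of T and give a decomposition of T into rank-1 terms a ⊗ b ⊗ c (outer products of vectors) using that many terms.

Lower bound: the mode-2 unfolding of T (rows indexed by j, columns by (i,k) = (0,0), (0,1), (0,2), (1,0), (1,1), (1,2)) is [[8, -4, 10, 4, 0, 1], [4, -6, 2, 2, -2, -1], [4, -16, 0, 2, -6, -4]].
There the 3×3 minor on rows j ∈ {0, 1, 2}, columns (i,k) ∈ {(0,0), (0,1), (0,2)} is det [[8, -4, 10], [4, -6, 2], [4, -16, 0]] = -176 ≠ 0, so this unfolding has rank ≥ 3; CP rank is at least every unfolding rank, so rank(T) ≥ 3. (This is only a lower bound: in general the CP rank may exceed every unfolding rank, so we still need to exhibit 3 rank-1 terms summing to T.)
Upper bound: T is a sum of 3 rank-1 terms, T = [1, 0] ⊗ [2, 1, 2] ⊗ [0, -2, 4] + [2, 1] ⊗ [1, 0, -1] ⊗ [2, 2, 2] + [2, 1] ⊗ [1, 1, 2] ⊗ [2, -2, -1] (written with every a and b primitive with positive leading entry and the scale carried by c; CP decompositions are not unique, and this one is verified by expanding entrywise), so rank(T) ≤ 3.
These bounds meet, so rank(T) = 3.
Check entry T[1,2,0] = 2: (0)·(2)·(0) + (1)·(-1)·(2) + (1)·(2)·(2) = 2.

rank(T) = 3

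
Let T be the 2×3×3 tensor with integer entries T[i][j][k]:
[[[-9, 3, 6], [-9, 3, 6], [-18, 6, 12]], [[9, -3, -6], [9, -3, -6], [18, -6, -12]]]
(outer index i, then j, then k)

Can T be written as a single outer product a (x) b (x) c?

Yes

The mode-1 fibre T[:,0,0] = [-9, 9] gives a = [1, -1] (primitive direction); the mode-2 fibre T[0,:,0] = [-9, -9, -18] gives b = [1, 1, 2]; then c[k] = T[0,0,k] / (a[0]·b[0]) = [-9, 3, 6] / 1 = [-9, 3, 6].
Expanding [1, -1] (x) [1, 1, 2] (x) [-9, 3, 6] reproduces all 18 entries of T, so T = [1, -1] (x) [1, 1, 2] (x) [-9, 3, 6] and rank(T) ≤ 1.
Equivalently every frontal slice T[:,:,k] is c[k] times the rank-1 matrix [1, -1] (x) [1, 1, 2]. So T has rank 1 (it is nonzero).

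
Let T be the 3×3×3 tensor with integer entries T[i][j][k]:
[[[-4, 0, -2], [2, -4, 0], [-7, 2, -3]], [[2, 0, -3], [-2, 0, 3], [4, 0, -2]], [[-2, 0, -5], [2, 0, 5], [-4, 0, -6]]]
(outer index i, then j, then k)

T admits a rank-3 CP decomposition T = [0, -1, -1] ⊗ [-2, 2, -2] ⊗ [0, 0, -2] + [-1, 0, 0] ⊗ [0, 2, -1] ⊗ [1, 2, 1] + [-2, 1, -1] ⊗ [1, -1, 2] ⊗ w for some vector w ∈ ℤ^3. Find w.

w = [2, 0, 1]

Subtract the known terms from T to get the rank-1 residual R = [-2, 1, -1] ⊗ [1, -1, 2] ⊗ w, so R[i,j,k] = a[i]·b[j]·w[k]. Pick indices with nonzero a[0]·b[0] = (-2)·(1) = -2. Only the fibre through (0,0,·) is needed: R[0,0,:] = T[0,0,:] − Σₗ aₗ[0]bₗ[0]cₗ = [-4, 0, -2] − (0)·(-2)·[0, 0, -2] − (-1)·(0)·[1, 2, 1] = [-4, 0, -2]. Then w[k] = R[0,0,k] / -2 for each k, giving w = [-4, 0, -2] / -2 = [2, 0, 1].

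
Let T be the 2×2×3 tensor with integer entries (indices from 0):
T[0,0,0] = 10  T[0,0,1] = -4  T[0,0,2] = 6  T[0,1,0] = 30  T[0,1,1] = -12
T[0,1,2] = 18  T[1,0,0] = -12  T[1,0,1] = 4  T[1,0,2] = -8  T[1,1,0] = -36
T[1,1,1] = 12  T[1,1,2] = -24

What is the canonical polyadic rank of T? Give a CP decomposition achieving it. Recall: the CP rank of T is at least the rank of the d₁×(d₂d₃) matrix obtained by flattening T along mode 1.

Lower bound: the mode-1 unfolding of T (rows indexed by i, columns by (j,k) = (0,0), (0,1), (0,2), (1,0), (1,1), (1,2)) is [[10, -4, 6, 30, -12, 18], [-12, 4, -8, -36, 12, -24]].
There the 2×2 minor on rows i ∈ {0, 1}, columns (j,k) ∈ {(0,0), (0,1)} is det [[10, -4], [-12, 4]] = -8 ≠ 0, so this unfolding has rank ≥ 2; CP rank is at least every unfolding rank, so rank(T) ≥ 2. (Unfolding ranks only ever bound the CP rank from below — rank(T) can be strictly larger than all of them — so the matching upper bound has to come from an explicit 2-term decomposition.)
Upper bound — finding two terms. Every mode-2 slice of T is a multiple of one matrix: T[:,j,:] = b[j]·M with b = [1, 3] and M = [[10, -4, 6], [-12, 4, -8]] (rows indexed by i, columns by k). So it suffices to write M as a sum of two rank-1 matrices.
Splitting M by its rows (i = 0, 1), M = [1, 0][10, -4, 6]ᵀ + [0, 1][-12, 4, -8]ᵀ.
Hence T = [1, 0] ∘ [1, 3] ∘ [10, -4, 6] + [0, 1] ∘ [1, 3] ∘ [-12, 4, -8], so rank(T) ≤ 2.
These bounds meet, so rank(T) = 2.

rank(T) = 2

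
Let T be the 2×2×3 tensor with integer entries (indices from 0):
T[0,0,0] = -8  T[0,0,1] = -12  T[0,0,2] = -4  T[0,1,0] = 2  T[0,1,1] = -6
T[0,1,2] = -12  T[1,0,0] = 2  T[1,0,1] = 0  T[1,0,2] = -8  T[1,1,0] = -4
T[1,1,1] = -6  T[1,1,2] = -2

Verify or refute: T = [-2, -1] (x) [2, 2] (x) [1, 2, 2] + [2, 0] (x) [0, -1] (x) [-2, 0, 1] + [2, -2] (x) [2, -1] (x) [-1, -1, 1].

Reconstruct entrywise from the claimed factors. For example, T[1,1,1] = -6 and Σₗ aₗ[1]bₗ[1]cₗ[1] = (-1)·(2)·(2) + (0)·(-1)·(0) + (-2)·(-1)·(-1) = -6; checking all 12 entries, every one matches. The claim holds.

Yes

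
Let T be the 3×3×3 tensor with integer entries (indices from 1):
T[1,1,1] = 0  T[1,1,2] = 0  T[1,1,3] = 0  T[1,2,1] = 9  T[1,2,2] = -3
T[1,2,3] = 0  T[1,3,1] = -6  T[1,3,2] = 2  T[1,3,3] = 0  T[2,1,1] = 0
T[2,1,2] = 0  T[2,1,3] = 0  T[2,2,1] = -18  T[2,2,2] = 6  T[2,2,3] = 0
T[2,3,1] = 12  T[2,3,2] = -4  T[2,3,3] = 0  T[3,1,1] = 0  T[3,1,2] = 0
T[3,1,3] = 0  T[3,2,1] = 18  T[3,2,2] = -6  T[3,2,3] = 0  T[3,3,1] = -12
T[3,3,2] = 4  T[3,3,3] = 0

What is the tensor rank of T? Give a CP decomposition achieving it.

Lower bound: T ≠ 0 (e.g. T[1,2,1] = 9), so rank(T) ≥ 1.
Upper bound: if T = a ∘ b ∘ c then every fibre of T is a multiple of the corresponding factor, so read the factors off the fibres through the nonzero entry T[1,2,1] = 9.
The mode-1 fibre T[:,2,1] = [9, -18, 18] gives a = [1, -2, 2] (primitive direction); the mode-2 fibre T[1,:,1] = [0, 9, -6] gives b = [0, 3, -2]; then c[k] = T[1,2,k] / (a[1]·b[2]) = [9, -3, 0] / 3 = [3, -1, 0].
Expanding [1, -2, 2] ∘ [0, 3, -2] ∘ [3, -1, 0] reproduces all 27 entries of T, so T = [1, -2, 2] ∘ [0, 3, -2] ∘ [3, -1, 0] and rank(T) ≤ 1.
These bounds meet, so rank(T) = 1.

rank(T) = 1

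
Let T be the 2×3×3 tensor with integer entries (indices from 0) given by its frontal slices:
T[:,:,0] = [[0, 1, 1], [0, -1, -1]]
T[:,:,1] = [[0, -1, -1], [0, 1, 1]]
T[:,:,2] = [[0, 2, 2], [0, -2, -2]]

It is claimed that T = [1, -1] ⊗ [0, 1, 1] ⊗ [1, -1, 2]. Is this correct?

Reconstruct entrywise from the claimed factors. For example, T[1,1,2] = -2 and Σₗ aₗ[1]bₗ[1]cₗ[2] = (-1)·(1)·(2) = -2; checking all 18 entries, every one matches. The claim holds.

Yes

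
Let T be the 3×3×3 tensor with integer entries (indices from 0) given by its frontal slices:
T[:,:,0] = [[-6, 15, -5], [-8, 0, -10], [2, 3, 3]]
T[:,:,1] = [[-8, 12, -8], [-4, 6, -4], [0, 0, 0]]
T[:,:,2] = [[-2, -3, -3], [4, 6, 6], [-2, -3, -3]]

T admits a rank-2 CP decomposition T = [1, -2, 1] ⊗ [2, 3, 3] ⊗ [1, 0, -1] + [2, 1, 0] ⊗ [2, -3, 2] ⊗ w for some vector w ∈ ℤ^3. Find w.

Subtract the known terms from T to get the rank-1 residual R = [2, 1, 0] ⊗ [2, -3, 2] ⊗ w, so R[i,j,k] = a[i]·b[j]·w[k]. Pick indices with nonzero a[0]·b[0] = (2)·(2) = 4. Only the fibre through (0,0,·) is needed: R[0,0,:] = T[0,0,:] − Σₗ aₗ[0]bₗ[0]cₗ = [-6, -8, -2] − (1)·(2)·[1, 0, -1] = [-8, -8, 0]. Then w[k] = R[0,0,k] / 4 for each k, giving w = [-8, -8, 0] / 4 = [-2, -2, 0].

w = [-2, -2, 0]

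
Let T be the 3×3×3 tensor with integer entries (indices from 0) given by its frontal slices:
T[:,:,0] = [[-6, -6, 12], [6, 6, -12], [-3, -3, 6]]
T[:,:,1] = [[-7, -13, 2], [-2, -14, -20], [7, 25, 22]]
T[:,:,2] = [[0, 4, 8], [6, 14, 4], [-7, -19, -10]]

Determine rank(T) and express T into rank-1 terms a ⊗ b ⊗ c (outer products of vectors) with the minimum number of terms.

Lower bound: in the mode-3 unfolding of T (rows indexed by k, columns by (i,j)) the 2×2 minor on rows k ∈ {0, 1}, columns (i,j) ∈ {(0,0), (0,1)} is det [[-6, -6], [-7, -13]] = 36 ≠ 0, so that unfolding has rank ≥ 2 and hence rank(T) ≥ 2 (CP rank is at least every unfolding rank, though it can be larger).
Upper bound: with S_k = T[:,:,k], the two rank-1 terms a₁b₁ᵀ, a₂b₂ᵀ are the rank-1 members of the pencil x·S₀ + y·S₁.
The 2×2 minor of x·S₀ + y·S₁ on rows {0,1}, columns {0,1} is 108·xy + 72·y² = 36·(3·x + 2·y)(y), vanishing at (x:y) = (2:-3) and (1:0).
M₁ = 2·S₀ − 3·S₁ = [[9, 27, 18], [18, 54, 36], [-27, -81, -54]] = 9·(1, 2, -3)(1, 3, 2)ᵀ and M₂ = S₀ = [[-6, -6, 12], [6, 6, -12], [-3, -3, 6]] = (-3)·(2, -2, 1)(1, 1, -2)ᵀ, so take a₁ = (1, 2, -3), b₁ = (1, 3, 2), a₂ = (2, -2, 1), b₂ = (1, 1, -2).
Each slice is an integer combination of E₁ = a₁b₁ᵀ and E₂ = a₂b₂ᵀ: S₀ = −3·E₂, S₁ = −3·E₁ − 2·E₂, S₂ = 2·E₁ − E₂; reading off coefficients, c₁ = (0, -3, 2) and c₂ = (-3, -2, -1).
Hence T = (1, 2, -3) ⊗ (1, 3, 2) ⊗ (0, -3, 2) + (2, -2, 1) ⊗ (1, 1, -2) ⊗ (-3, -2, -1), so rank(T) ≤ 2.
These bounds meet, so rank(T) = 2.

rank(T) = 2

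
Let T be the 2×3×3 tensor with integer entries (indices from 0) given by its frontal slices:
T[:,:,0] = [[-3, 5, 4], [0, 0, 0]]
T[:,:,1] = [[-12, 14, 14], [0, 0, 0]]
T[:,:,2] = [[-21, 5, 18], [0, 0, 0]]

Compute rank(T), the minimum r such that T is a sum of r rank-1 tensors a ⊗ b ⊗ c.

Lower bound: the mode-3 unfolding of T (rows indexed by k, columns by (i,j) = (0,0), (0,1), (0,2), (1,0), (1,1), (1,2)) is [[-3, 5, 4, 0, 0, 0], [-12, 14, 14, 0, 0, 0], [-21, 5, 18, 0, 0, 0]].
There the 2×2 minor on rows k ∈ {0, 1}, columns (i,j) ∈ {(0,0), (0,1)} is det [[-3, 5], [-12, 14]] = 18 ≠ 0, so this unfolding has rank ≥ 2; CP rank is at least every unfolding rank, so rank(T) ≥ 2. (Unfolding ranks only ever bound the CP rank from below — rank(T) can be strictly larger than all of them — so the matching upper bound has to come from an explicit 2-term decomposition.)
Upper bound — finding two terms. Every mode-1 slice of T is a multiple of one matrix: T[i,:,:] = a[i]·M with a = (1, 0) and M = [[-3, -12, -21], [5, 14, 5], [4, 14, 18]] (rows indexed by j, columns by k). So it suffices to write M as a sum of two rank-1 matrices.
The columns of M satisfy (column 2) = −13·(column 0) + 5·(column 1), so splitting by columns, M = (-3, 5, 4)(1, 0, -13)ᵀ + (-12, 14, 14)(0, 1, 5)ᵀ.
Hence T = (1, 0) ⊗ (-3, 5, 4) ⊗ (1, 0, -13) + (1, 0) ⊗ (-12, 14, 14) ⊗ (0, 1, 5), so rank(T) ≤ 2.
These bounds meet, so rank(T) = 2.

2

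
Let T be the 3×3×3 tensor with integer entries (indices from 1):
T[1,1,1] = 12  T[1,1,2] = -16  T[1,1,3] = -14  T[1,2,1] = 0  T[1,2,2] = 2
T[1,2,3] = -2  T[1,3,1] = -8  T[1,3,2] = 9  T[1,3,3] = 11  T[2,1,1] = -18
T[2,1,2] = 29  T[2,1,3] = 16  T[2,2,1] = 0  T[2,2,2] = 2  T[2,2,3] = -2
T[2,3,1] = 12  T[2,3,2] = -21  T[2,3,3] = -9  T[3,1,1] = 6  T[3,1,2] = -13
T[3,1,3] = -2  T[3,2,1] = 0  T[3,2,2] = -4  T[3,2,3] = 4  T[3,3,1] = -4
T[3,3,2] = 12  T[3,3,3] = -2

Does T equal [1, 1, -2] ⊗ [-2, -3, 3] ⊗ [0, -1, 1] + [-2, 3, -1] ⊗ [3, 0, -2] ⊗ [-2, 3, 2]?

No

Reconstruct entry (1,2,2) from the claimed factors: Σₗ aₗ[1]bₗ[2]cₗ[2] = (1)·(-3)·(-1) + (-2)·(0)·(3) = 3, but T[1,2,2] = 2. The claim is false.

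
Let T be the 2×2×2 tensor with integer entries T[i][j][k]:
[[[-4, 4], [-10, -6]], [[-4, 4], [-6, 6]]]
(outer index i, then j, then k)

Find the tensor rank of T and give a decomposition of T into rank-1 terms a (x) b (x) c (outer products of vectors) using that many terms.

Lower bound: the mode-2 unfolding of T (rows indexed by j, columns by (i,k) = (0,0), (0,1), (1,0), (1,1)) is [[-4, 4, -4, 4], [-10, -6, -6, 6]].
There the 2×2 minor on rows j ∈ {0, 1}, columns (i,k) ∈ {(0,0), (0,1)} is det [[-4, 4], [-10, -6]] = 64 ≠ 0, so this unfolding has rank ≥ 2; CP rank is at least every unfolding rank, so rank(T) ≥ 2. (Flattening ranks never certify an upper bound on CP rank; for that we must actually write T with 2 rank-1 terms.)
Upper bound — finding two terms. Write S_k = T[:,:,k] for the frontal slices: S₀ = [[-4, -10], [-4, -6]], S₁ = [[4, -6], [4, 6]].
If T = a₁ (x) b₁ (x) c₁ + a₂ (x) b₂ (x) c₂ then each S_k = c₁[k]·a₁b₁ᵀ + c₂[k]·a₂b₂ᵀ. S₀ and S₁ are linearly independent, so a₁b₁ᵀ and a₂b₂ᵀ must span the same plane of matrices: they are the rank-1 matrices of the form x·S₀ + y·S₁.
det(x·S₀ + y·S₁) is −16·x² − 32·xy + 48·y² = (-16)·(x + 3·y)(x − y), vanishing at (x:y) = (3:-1) and (1:1).
M₁ = 3·S₀ − S₁ = [[-16, -24], [-16, -24]] = (-8)·[1, 1][2, 3]ᵀ and M₂ = S₀ + S₁ = [[0, -16], [0, 0]] = (-16)·[1, 0][0, 1]ᵀ, so take a₁ = [1, 1], b₁ = [2, 3], a₂ = [1, 0], b₂ = [0, 1].
Each slice is an integer combination of E₁ = a₁b₁ᵀ and E₂ = a₂b₂ᵀ: S₀ = −2·E₁ − 4·E₂, S₁ = 2·E₁ − 12·E₂; reading off coefficients, c₁ = [-2, 2] and c₂ = [-4, -12].
Hence T = [1, 1] (x) [2, 3] (x) [-2, 2] + [1, 0] (x) [0, 1] (x) [-4, -12], so rank(T) ≤ 2.
These bounds meet, so rank(T) = 2.

rank(T) = 2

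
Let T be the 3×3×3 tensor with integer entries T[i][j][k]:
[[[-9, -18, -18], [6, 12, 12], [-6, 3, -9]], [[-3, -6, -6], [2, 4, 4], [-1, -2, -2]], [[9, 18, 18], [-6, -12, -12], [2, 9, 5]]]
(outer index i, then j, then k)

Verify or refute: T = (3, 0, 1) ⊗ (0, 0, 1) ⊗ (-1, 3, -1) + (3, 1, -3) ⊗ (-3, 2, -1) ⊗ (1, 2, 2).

Reconstruct entrywise from the claimed factors. For example, T[0,2,2] = -9 and Σₗ aₗ[0]bₗ[2]cₗ[2] = (3)·(1)·(-1) + (3)·(-1)·(2) = -9; checking all 27 entries, every one matches. The claim holds.

Yes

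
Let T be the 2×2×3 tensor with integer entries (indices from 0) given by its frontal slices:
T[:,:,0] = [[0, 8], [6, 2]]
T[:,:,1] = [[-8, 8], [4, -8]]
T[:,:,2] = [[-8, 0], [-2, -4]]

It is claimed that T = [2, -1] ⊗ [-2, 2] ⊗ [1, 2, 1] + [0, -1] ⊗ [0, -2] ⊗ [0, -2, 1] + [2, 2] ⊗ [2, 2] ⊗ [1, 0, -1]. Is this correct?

Yes

Reconstruct entrywise from the claimed factors. For example, T[1,0,0] = 6 and Σₗ aₗ[1]bₗ[0]cₗ[0] = (-1)·(-2)·(1) + (-1)·(0)·(0) + (2)·(2)·(1) = 6; checking all 12 entries, every one matches. The claim holds.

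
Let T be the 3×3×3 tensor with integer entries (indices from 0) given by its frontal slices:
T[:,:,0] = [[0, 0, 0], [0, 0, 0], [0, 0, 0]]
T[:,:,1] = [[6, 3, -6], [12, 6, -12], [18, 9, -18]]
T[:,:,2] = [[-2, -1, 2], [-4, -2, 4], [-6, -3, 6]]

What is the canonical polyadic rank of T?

Lower bound: T ≠ 0 (e.g. T[0,0,1] = 6), so rank(T) ≥ 1.
Upper bound: if T = a (x) b (x) c then every fibre of T is a multiple of the corresponding factor, so read the factors off the fibres through the nonzero entry T[0,0,1] = 6.
The mode-1 fibre T[:,0,1] = [6, 12, 18] gives a = [1, 2, 3] (primitive direction); the mode-2 fibre T[0,:,1] = [6, 3, -6] gives b = [2, 1, -2]; then c[k] = T[0,0,k] / (a[0]·b[0]) = [0, 6, -2] / 2 = [0, 3, -1].
Expanding [1, 2, 3] (x) [2, 1, -2] (x) [0, 3, -1] reproduces all 27 entries of T, so T = [1, 2, 3] (x) [2, 1, -2] (x) [0, 3, -1] and rank(T) ≤ 1.
These bounds meet, so rank(T) = 1.
Check entry T[1,1,1] = 6: (2)·(1)·(3) = 6.

1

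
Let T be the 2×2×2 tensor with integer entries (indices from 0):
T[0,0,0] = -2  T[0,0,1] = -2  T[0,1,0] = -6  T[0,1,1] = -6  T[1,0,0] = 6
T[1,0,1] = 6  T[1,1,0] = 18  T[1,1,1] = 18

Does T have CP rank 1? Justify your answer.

If T = a (x) b (x) c then every fibre of T is a multiple of the corresponding factor, so read the factors off the fibres through the nonzero entry T[0,0,0] = -2.
The mode-1 fibre T[:,0,0] = [-2, 6] gives a = (1, -3) (primitive direction); the mode-2 fibre T[0,:,0] = [-2, -6] gives b = (1, 3); then c[k] = T[0,0,k] / (a[0]·b[0]) = [-2, -2] / 1 = (-2, -2).
Expanding (1, -3) (x) (1, 3) (x) (-2, -2) reproduces all 8 entries of T, so T = (1, -3) (x) (1, 3) (x) (-2, -2) and rank(T) ≤ 1.
Equivalently every frontal slice T[:,:,k] is c[k] times the rank-1 matrix (1, -3) (x) (1, 3). So T has rank 1 (it is nonzero).

Yes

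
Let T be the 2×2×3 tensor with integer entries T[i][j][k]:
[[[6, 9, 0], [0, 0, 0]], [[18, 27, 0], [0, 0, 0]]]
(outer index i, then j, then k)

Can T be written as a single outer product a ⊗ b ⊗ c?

Yes

The mode-1 fibre T[:,0,0] = [6, 18] gives a = [1, 3] (primitive direction); the mode-2 fibre T[0,:,0] = [6, 0] gives b = [1, 0]; then c[k] = T[0,0,k] / (a[0]·b[0]) = [6, 9, 0] / 1 = [6, 9, 0].
Expanding [1, 3] ⊗ [1, 0] ⊗ [6, 9, 0] reproduces all 12 entries of T, so T = [1, 3] ⊗ [1, 0] ⊗ [6, 9, 0] and rank(T) ≤ 1.
Equivalently every frontal slice T[:,:,k] is c[k] times the rank-1 matrix [1, 3] ⊗ [1, 0]. So T has rank 1 (it is nonzero).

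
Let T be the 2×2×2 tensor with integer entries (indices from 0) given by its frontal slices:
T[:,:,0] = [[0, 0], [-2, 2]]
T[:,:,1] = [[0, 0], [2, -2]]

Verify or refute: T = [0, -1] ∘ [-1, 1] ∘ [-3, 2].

Reconstruct entry (1,0,0) from the claimed factors: Σₗ aₗ[1]bₗ[0]cₗ[0] = (-1)·(-1)·(-3) = -3, but T[1,0,0] = -2. The claim is false.

No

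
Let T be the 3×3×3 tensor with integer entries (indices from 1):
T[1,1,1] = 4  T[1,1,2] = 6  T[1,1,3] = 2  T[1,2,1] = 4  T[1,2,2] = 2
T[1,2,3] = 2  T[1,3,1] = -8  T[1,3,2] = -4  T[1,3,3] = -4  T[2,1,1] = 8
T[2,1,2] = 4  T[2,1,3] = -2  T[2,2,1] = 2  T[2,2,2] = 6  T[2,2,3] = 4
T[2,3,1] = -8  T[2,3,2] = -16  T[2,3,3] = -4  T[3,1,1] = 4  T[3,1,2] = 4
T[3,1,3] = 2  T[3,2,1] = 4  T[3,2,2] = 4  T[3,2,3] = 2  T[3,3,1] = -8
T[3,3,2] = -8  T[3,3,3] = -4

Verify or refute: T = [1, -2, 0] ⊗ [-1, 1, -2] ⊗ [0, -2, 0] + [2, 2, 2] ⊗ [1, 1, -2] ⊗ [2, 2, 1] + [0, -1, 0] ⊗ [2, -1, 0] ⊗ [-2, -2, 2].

Reconstruct entrywise from the claimed factors. For example, T[2,2,1] = 2 and Σₗ aₗ[2]bₗ[2]cₗ[1] = (-2)·(1)·(0) + (2)·(1)·(2) + (-1)·(-1)·(-2) = 2; checking all 27 entries, every one matches. The claim holds.

Yes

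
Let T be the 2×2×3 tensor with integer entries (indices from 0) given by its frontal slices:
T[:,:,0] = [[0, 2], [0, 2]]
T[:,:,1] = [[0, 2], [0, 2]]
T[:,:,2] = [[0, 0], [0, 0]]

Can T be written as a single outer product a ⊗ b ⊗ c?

Yes

If T = a ⊗ b ⊗ c then every fibre of T is a multiple of the corresponding factor, so read the factors off the fibres through the nonzero entry T[0,1,0] = 2.
The mode-1 fibre T[:,1,0] = [2, 2] gives a = [1, 1] (primitive direction); the mode-2 fibre T[0,:,0] = [0, 2] gives b = [0, 1]; then c[k] = T[0,1,k] / (a[0]·b[1]) = [2, 2, 0] / 1 = [2, 2, 0].
Expanding [1, 1] ⊗ [0, 1] ⊗ [2, 2, 0] reproduces all 12 entries of T, so T = [1, 1] ⊗ [0, 1] ⊗ [2, 2, 0] and rank(T) ≤ 1.
Equivalently every frontal slice T[:,:,k] is c[k] times the rank-1 matrix [1, 1] ⊗ [0, 1]. So T has rank 1 (it is nonzero).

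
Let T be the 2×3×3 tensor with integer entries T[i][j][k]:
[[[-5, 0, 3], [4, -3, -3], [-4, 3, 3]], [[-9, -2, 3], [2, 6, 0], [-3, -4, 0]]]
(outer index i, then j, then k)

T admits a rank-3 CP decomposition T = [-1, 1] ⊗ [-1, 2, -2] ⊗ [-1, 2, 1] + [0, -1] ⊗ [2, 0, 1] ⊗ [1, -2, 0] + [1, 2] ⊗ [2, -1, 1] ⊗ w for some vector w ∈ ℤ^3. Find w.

Subtract the known terms from T to get the rank-1 residual R = [1, 2] ⊗ [2, -1, 1] ⊗ w, so R[i,j,k] = a[i]·b[j]·w[k]. Pick indices with nonzero a[0]·b[0] = (1)·(2) = 2. Only the fibre through (0,0,·) is needed: R[0,0,:] = T[0,0,:] − Σₗ aₗ[0]bₗ[0]cₗ = [-5, 0, 3] − (-1)·(-1)·[-1, 2, 1] − (0)·(2)·[1, -2, 0] = [-4, -2, 2]. Then w[k] = R[0,0,k] / 2 for each k, giving w = [-4, -2, 2] / 2 = [-2, -1, 1].

w = [-2, -1, 1]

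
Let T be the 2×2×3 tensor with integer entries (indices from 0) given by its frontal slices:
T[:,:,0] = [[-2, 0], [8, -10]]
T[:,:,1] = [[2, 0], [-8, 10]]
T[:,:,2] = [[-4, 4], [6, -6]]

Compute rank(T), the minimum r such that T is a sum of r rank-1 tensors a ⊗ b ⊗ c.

2

Lower bound: the mode-2 unfolding of T (rows indexed by j, columns by (i,k) = (0,0), (0,1), (0,2), (1,0), (1,1), (1,2)) is [[-2, 2, -4, 8, -8, 6], [0, 0, 4, -10, 10, -6]].
There the 2×2 minor on rows j ∈ {0, 1}, columns (i,k) ∈ {(0,0), (0,2)} is det [[-2, -4], [0, 4]] = -8 ≠ 0, so this unfolding has rank ≥ 2; CP rank is at least every unfolding rank, so rank(T) ≥ 2. (This is only a lower bound: in general the CP rank may exceed every unfolding rank, so we still need to exhibit 2 rank-1 terms summing to T.)
Upper bound — finding two terms. Write S_k = T[:,:,k] for the frontal slices: S₀ = [[-2, 0], [8, -10]], S₁ = [[2, 0], [-8, 10]], S₂ = [[-4, 4], [6, -6]].
If T = a₁ ⊗ b₁ ⊗ c₁ + a₂ ⊗ b₂ ⊗ c₂ then each S_k = c₁[k]·a₁b₁ᵀ + c₂[k]·a₂b₂ᵀ. S₀ and S₂ are linearly independent, so a₁b₁ᵀ and a₂b₂ᵀ must span the same plane of matrices: they are the rank-1 matrices of the form x·S₀ + y·S₂.
det(x·S₀ + y·S₂) is 20·x² + 20·xy = 20·(x + y)(x), vanishing at (x:y) = (1:-1) and (0:1).
M₁ = S₀ − S₂ = [[2, -4], [2, -4]] = 2·[1, 1][1, -2]ᵀ and M₂ = S₂ = [[-4, 4], [6, -6]] = (-2)·[2, -3][1, -1]ᵀ, so take a₁ = [1, 1], b₁ = [1, -2], a₂ = [2, -3], b₂ = [1, -1].
Each slice is an integer combination of E₁ = a₁b₁ᵀ and E₂ = a₂b₂ᵀ: S₀ = 2·E₁ − 2·E₂, S₁ = −2·E₁ + 2·E₂, S₂ = −2·E₂; reading off coefficients, c₁ = [2, -2, 0] and c₂ = [-2, 2, -2].
Hence T = [1, 1] ⊗ [1, -2] ⊗ [2, -2, 0] + [2, -3] ⊗ [1, -1] ⊗ [-2, 2, -2], so rank(T) ≤ 2.
These bounds meet, so rank(T) = 2.
Check entry T[1,0,0] = 8: (1)·(1)·(2) + (-3)·(1)·(-2) = 8.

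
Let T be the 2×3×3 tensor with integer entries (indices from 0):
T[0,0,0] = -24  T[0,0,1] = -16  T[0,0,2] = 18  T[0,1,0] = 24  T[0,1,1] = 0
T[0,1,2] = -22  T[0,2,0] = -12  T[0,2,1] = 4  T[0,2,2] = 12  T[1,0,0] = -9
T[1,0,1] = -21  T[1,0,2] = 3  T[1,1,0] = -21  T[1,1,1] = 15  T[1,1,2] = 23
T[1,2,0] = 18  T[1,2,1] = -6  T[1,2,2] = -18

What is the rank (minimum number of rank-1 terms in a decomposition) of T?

2

Lower bound: in the mode-2 unfolding of T (rows indexed by j, columns by (i,k)) the 2×2 minor on rows j ∈ {0, 1}, columns (i,k) ∈ {(0,0), (0,1)} is det [[-24, -16], [24, 0]] = 384 ≠ 0, so that unfolding has rank ≥ 2 and hence rank(T) ≥ 2 (CP rank is at least every unfolding rank, though it can be larger).
Upper bound: with S_k = T[:,:,k], the two rank-1 terms a₁b₁ᵀ, a₂b₂ᵀ are the rank-1 members of the pencil x·S₀ + y·S₁.
The 2×2 minor of x·S₀ + y·S₁ on rows {0,1}, columns {0,1} is 720·x² + 480·xy − 240·y² = 240·(3·x − y)(x + y), vanishing at (x:y) = (1:3) and (1:-1).
M₁ = S₀ + 3·S₁ = [[-72, 24, 0], [-72, 24, 0]] = (-24)·[1, 1][3, -1, 0]ᵀ and M₂ = S₀ − S₁ = [[-8, 24, -16], [12, -36, 24]] = (-4)·[2, -3][1, -3, 2]ᵀ, so take a₁ = [1, 1], b₁ = [3, -1, 0], a₂ = [2, -3], b₂ = [1, -3, 2].
Each slice is an integer combination of E₁ = a₁b₁ᵀ and E₂ = a₂b₂ᵀ: S₀ = −6·E₁ − 3·E₂, S₁ = −6·E₁ + E₂, S₂ = 4·E₁ + 3·E₂; reading off coefficients, c₁ = [-6, -6, 4] and c₂ = [-3, 1, 3].
Hence T = [1, 1] ∘ [3, -1, 0] ∘ [-6, -6, 4] + [2, -3] ∘ [1, -3, 2] ∘ [-3, 1, 3], so rank(T) ≤ 2.
These bounds meet, so rank(T) = 2.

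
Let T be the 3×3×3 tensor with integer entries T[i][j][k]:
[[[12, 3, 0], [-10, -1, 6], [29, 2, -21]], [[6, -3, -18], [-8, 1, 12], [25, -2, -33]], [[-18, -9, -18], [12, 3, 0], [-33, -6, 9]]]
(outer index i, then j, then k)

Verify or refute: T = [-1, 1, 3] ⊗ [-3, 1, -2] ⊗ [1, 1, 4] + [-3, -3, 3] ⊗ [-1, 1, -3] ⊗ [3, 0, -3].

Reconstruct entry (0,0,2) from the claimed factors: Σₗ aₗ[0]bₗ[0]cₗ[2] = (-1)·(-3)·(4) + (-3)·(-1)·(-3) = 3, but T[0,0,2] = 0. The claim is false.

No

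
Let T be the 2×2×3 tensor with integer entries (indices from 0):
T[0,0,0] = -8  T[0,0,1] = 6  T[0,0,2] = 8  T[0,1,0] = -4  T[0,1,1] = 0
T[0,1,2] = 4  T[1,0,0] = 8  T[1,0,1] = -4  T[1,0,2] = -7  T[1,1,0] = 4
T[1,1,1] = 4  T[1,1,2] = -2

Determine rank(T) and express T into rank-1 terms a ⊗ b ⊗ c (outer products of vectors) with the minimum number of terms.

rank(T) = 3

Lower bound: the mode-3 unfolding of T (rows indexed by k, columns by (i,j) = (0,0), (0,1), (1,0), (1,1)) is [[-8, -4, 8, 4], [6, 0, -4, 4], [8, 4, -7, -2]].
There the 3×3 minor on rows k ∈ {0, 1, 2}, columns (i,j) ∈ {(0,0), (0,1), (1,0)} is det [[-8, -4, 8], [6, 0, -4], [8, 4, -7]] = 24 ≠ 0, so this unfolding has rank ≥ 3; CP rank is at least every unfolding rank, so rank(T) ≥ 3. (Unfolding ranks only ever bound the CP rank from below — rank(T) can be strictly larger than all of them — so the matching upper bound has to come from an explicit 3-term decomposition.)
Upper bound: T is a sum of 3 rank-1 terms, T = [0, 1] ⊗ [1, 2] ⊗ [2, 1, -1] + [1, -1] ⊗ [1, -1] ⊗ [-4, 4, 4] + [2, -1] ⊗ [1, 2] ⊗ [-2, 1, 2] (one valid choice — decompositions are not unique — normalised so each a, b is primitive with positive first nonzero entry; check it by expanding all entries), so rank(T) ≤ 3.
These bounds meet, so rank(T) = 3.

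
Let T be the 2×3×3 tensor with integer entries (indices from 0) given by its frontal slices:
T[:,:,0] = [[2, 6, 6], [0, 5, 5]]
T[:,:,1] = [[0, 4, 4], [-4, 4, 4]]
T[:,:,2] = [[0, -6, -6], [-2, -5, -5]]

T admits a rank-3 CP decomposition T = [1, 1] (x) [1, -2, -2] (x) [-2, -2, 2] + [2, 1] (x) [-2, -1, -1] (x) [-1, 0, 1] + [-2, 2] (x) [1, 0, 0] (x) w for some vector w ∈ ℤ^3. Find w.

Subtract the known terms from T to get the rank-1 residual R = [-2, 2] (x) [1, 0, 0] (x) w, so R[i,j,k] = a[i]·b[j]·w[k]. Pick indices with nonzero a[0]·b[0] = (-2)·(1) = -2. Only the fibre through (0,0,·) is needed: R[0,0,:] = T[0,0,:] − Σₗ aₗ[0]bₗ[0]cₗ = [2, 0, 0] − (1)·(1)·[-2, -2, 2] − (2)·(-2)·[-1, 0, 1] = [0, 2, 2]. Then w[k] = R[0,0,k] / -2 for each k, giving w = [0, 2, 2] / -2 = [0, -1, -1].

w = [0, -1, -1]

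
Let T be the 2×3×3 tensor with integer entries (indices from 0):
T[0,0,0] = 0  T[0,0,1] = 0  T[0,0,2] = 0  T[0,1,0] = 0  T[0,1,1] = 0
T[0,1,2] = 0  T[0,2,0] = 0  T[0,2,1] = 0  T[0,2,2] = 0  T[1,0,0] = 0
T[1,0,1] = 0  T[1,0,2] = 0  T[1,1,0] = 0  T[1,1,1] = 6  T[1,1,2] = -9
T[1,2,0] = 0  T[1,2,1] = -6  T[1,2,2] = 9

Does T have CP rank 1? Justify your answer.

Yes

If T = a (x) b (x) c then every fibre of T is a multiple of the corresponding factor, so read the factors off the fibres through the nonzero entry T[1,1,1] = 6.
The mode-1 fibre T[:,1,1] = [0, 6] gives a = [0, 1] (primitive direction); the mode-2 fibre T[1,:,1] = [0, 6, -6] gives b = [0, 1, -1]; then c[k] = T[1,1,k] / (a[1]·b[1]) = [0, 6, -9] / 1 = [0, 6, -9].
Expanding [0, 1] (x) [0, 1, -1] (x) [0, 6, -9] reproduces all 18 entries of T, so T = [0, 1] (x) [0, 1, -1] (x) [0, 6, -9] and rank(T) ≤ 1.
Equivalently every frontal slice T[:,:,k] is c[k] times the rank-1 matrix [0, 1] (x) [0, 1, -1]. So T has rank 1 (it is nonzero).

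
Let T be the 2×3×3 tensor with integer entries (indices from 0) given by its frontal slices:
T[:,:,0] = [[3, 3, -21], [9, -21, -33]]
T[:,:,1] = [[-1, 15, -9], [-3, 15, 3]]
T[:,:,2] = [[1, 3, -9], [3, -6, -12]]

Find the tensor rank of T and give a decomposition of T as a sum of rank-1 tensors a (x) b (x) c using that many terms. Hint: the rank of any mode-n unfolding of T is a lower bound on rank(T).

rank(T) = 2

Lower bound: in the mode-2 unfolding of T (rows indexed by j, columns by (i,k)) the 2×2 minor on rows j ∈ {0, 1}, columns (i,k) ∈ {(0,0), (0,1)} is det [[3, -1], [3, 15]] = 48 ≠ 0, so that unfolding has rank ≥ 2 and hence rank(T) ≥ 2 (CP rank is at least every unfolding rank, though it can be larger).
Upper bound: with S_k = T[:,:,k], the two rank-1 terms a₁b₁ᵀ, a₂b₂ᵀ are the rank-1 members of the pencil x·S₀ + y·S₁.
The 2×2 minor of x·S₀ + y·S₁ on rows {0,1}, columns {0,1} is −90·x² − 60·xy + 30·y² = (-30)·(3·x − y)(x + y), vanishing at (x:y) = (1:3) and (1:-1).
M₁ = S₀ + 3·S₁ = [[0, 48, -48], [0, 24, -24]] = 24·[2, 1][0, 1, -1]ᵀ and M₂ = S₀ − S₁ = [[4, -12, -12], [12, -36, -36]] = 4·[1, 3][1, -3, -3]ᵀ, so take a₁ = [2, 1], b₁ = [0, 1, -1], a₂ = [1, 3], b₂ = [1, -3, -3].
Each slice is an integer combination of E₁ = a₁b₁ᵀ and E₂ = a₂b₂ᵀ: S₀ = 6·E₁ + 3·E₂, S₁ = 6·E₁ − E₂, S₂ = 3·E₁ + E₂; reading off coefficients, c₁ = [6, 6, 3] and c₂ = [3, -1, 1].
Hence T = [2, 1] (x) [0, 1, -1] (x) [6, 6, 3] + [1, 3] (x) [1, -3, -3] (x) [3, -1, 1], so rank(T) ≤ 2.
These bounds meet, so rank(T) = 2.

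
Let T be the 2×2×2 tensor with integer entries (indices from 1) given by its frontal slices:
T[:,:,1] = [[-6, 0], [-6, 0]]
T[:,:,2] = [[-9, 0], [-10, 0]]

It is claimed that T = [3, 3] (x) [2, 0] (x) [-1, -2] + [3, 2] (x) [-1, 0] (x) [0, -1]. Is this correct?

Yes

Reconstruct entrywise from the claimed factors. For example, T[1,2,1] = 0 and Σₗ aₗ[1]bₗ[2]cₗ[1] = (3)·(0)·(-1) + (3)·(0)·(0) = 0; checking all 8 entries, every one matches. The claim holds.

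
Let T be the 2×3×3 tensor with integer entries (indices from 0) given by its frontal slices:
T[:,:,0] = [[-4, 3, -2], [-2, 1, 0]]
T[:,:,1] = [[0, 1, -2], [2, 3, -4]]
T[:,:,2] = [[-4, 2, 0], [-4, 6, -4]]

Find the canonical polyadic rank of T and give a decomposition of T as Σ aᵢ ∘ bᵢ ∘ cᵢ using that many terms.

Lower bound: in the mode-3 unfolding of T (rows indexed by k, columns by (i,j)) the 3×3 minor on rows k ∈ {0, 1, 2}, columns (i,j) ∈ {(0,0), (0,1), (1,1)} is det [[-4, 3, 1], [0, 1, 3], [-4, 2, 6]] = -32 ≠ 0, so that unfolding has rank ≥ 3 and hence rank(T) ≥ 3 (CP rank is at least every unfolding rank, though it can be larger).
Upper bound: T is a sum of 3 rank-1 terms, T = [0, 1] ∘ [0, 1, -1] ∘ [0, 4, 4] + [1, 0] ∘ [1, -1, 1] ∘ [-2, -2, 0] + [1, 1] ∘ [2, -1, 0] ∘ [-1, 1, -2] (written with every a and b primitive with positive leading entry and the scale carried by c; CP decompositions are not unique, and this one is verified by expanding entrywise), so rank(T) ≤ 3.
These bounds meet, so rank(T) = 3.

rank(T) = 3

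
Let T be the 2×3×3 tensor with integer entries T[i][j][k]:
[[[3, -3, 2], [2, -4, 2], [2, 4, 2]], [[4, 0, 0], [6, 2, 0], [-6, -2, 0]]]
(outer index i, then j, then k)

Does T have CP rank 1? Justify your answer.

No

The mode-2 unfolding of T (rows indexed by j, columns by (i,k) = (0,0), (0,1), (0,2), (1,0), (1,1), (1,2)) is [[3, -3, 2, 4, 0, 0], [2, -4, 2, 6, 2, 0], [2, 4, 2, -6, -2, 0]].
There the 3×3 minor on rows j ∈ {0, 1, 2}, columns (i,k) ∈ {(0,0), (0,1), (0,2)} is det [[3, -3, 2], [2, -4, 2], [2, 4, 2]] = -16 ≠ 0, so this unfolding has rank ≥ 3; CP rank is at least every unfolding rank, so rank(T) ≥ 3.
In particular rank(T) ≥ 3 > 1, so T is not rank-1.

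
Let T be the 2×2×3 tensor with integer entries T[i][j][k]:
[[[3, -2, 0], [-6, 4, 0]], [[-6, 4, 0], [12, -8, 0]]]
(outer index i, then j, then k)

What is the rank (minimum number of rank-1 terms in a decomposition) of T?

Lower bound: T ≠ 0 (e.g. T[0,0,0] = 3), so rank(T) ≥ 1.
Upper bound: if T = a ⊗ b ⊗ c then every fibre of T is a multiple of the corresponding factor, so read the factors off the fibres through the nonzero entry T[0,0,0] = 3.
The mode-1 fibre T[:,0,0] = [3, -6] gives a = [1, -2] (primitive direction); the mode-2 fibre T[0,:,0] = [3, -6] gives b = [1, -2]; then c[k] = T[0,0,k] / (a[0]·b[0]) = [3, -2, 0] / 1 = [3, -2, 0].
Expanding [1, -2] ⊗ [1, -2] ⊗ [3, -2, 0] reproduces all 12 entries of T, so T = [1, -2] ⊗ [1, -2] ⊗ [3, -2, 0] and rank(T) ≤ 1.
These bounds meet, so rank(T) = 1.

1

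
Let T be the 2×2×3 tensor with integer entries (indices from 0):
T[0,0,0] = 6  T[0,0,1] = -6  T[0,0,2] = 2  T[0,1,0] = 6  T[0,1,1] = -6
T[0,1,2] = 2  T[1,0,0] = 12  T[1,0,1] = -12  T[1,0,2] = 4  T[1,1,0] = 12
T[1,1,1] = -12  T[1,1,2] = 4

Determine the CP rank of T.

Lower bound: T ≠ 0 (e.g. T[0,0,0] = 6), so rank(T) ≥ 1.
Upper bound: the mode-1 fibre T[:,0,0] = [6, 12] gives a = (1, 2) (primitive direction); the mode-2 fibre T[0,:,0] = [6, 6] gives b = (1, 1); then c[k] = T[0,0,k] / (a[0]·b[0]) = [6, -6, 2] / 1 = (6, -6, 2).
Expanding (1, 2) (x) (1, 1) (x) (6, -6, 2) reproduces all 12 entries of T, so T = (1, 2) (x) (1, 1) (x) (6, -6, 2) and rank(T) ≤ 1.
These bounds meet, so rank(T) = 1.

1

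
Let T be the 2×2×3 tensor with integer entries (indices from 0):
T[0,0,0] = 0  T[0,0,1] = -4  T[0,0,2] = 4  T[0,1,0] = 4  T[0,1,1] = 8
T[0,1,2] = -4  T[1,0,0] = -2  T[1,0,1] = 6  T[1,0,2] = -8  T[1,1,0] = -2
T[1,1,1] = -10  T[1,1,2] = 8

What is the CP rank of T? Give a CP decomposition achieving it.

rank(T) = 2

Lower bound: the mode-3 unfolding of T (rows indexed by k, columns by (i,j) = (0,0), (0,1), (1,0), (1,1)) is [[0, 4, -2, -2], [-4, 8, 6, -10], [4, -4, -8, 8]].
There the 2×2 minor on rows k ∈ {0, 1}, columns (i,j) ∈ {(0,0), (0,1)} is det [[0, 4], [-4, 8]] = 16 ≠ 0, so this unfolding has rank ≥ 2; CP rank is at least every unfolding rank, so rank(T) ≥ 2. (This is only a lower bound: in general the CP rank may exceed every unfolding rank, so we still need to exhibit 2 rank-1 terms summing to T.)
Upper bound — finding two terms. Write S_k = T[:,:,k] for the frontal slices: S₀ = [[0, 4], [-2, -2]], S₁ = [[-4, 8], [6, -10]], S₂ = [[4, -4], [-8, 8]].
If T = a₁ ∘ b₁ ∘ c₁ + a₂ ∘ b₂ ∘ c₂ then each S_k = c₁[k]·a₁b₁ᵀ + c₂[k]·a₂b₂ᵀ. S₀ and S₁ are linearly independent, so a₁b₁ᵀ and a₂b₂ᵀ must span the same plane of matrices: they are the rank-1 matrices of the form x·S₀ + y·S₁.
det(x·S₀ + y·S₁) is 8·x² − 8·y² = 8·(x − y)(x + y), vanishing at (x:y) = (1:1) and (1:-1).
M₁ = S₀ + S₁ = [[-4, 12], [4, -12]] = (-4)·[1, -1][1, -3]ᵀ and M₂ = S₀ − S₁ = [[4, -4], [-8, 8]] = 4·[1, -2][1, -1]ᵀ, so take a₁ = [1, -1], b₁ = [1, -3], a₂ = [1, -2], b₂ = [1, -1].
Each slice is an integer combination of E₁ = a₁b₁ᵀ and E₂ = a₂b₂ᵀ: S₀ = −2·E₁ + 2·E₂, S₁ = −2·E₁ − 2·E₂, S₂ = 4·E₂; reading off coefficients, c₁ = [-2, -2, 0] and c₂ = [2, -2, 4].
Hence T = [1, -1] ∘ [1, -3] ∘ [-2, -2, 0] + [1, -2] ∘ [1, -1] ∘ [2, -2, 4], so rank(T) ≤ 2.
These bounds meet, so rank(T) = 2.
Check entry T[0,1,0] = 4: (1)·(-3)·(-2) + (1)·(-1)·(2) = 4.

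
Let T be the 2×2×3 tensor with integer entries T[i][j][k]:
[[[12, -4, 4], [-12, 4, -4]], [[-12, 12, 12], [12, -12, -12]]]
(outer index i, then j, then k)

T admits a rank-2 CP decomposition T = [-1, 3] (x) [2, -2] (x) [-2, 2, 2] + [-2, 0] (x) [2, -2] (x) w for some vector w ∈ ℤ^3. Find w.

w = [-2, 0, -2]

Subtract the known terms from T to get the rank-1 residual R = [-2, 0] (x) [2, -2] (x) w, so R[i,j,k] = a[i]·b[j]·w[k]. Pick indices with nonzero a[0]·b[0] = (-2)·(2) = -4. Only the fibre through (0,0,·) is needed: R[0,0,:] = T[0,0,:] − Σₗ aₗ[0]bₗ[0]cₗ = [12, -4, 4] − (-1)·(2)·[-2, 2, 2] = [8, 0, 8]. Then w[k] = R[0,0,k] / -4 for each k, giving w = [8, 0, 8] / -4 = [-2, 0, -2].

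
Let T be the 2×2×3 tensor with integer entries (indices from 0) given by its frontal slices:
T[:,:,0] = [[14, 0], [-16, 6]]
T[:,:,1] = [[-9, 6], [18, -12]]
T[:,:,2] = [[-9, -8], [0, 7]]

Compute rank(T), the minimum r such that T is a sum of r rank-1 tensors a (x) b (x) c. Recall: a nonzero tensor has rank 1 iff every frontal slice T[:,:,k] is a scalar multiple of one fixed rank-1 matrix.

Lower bound: the mode-1 unfolding of T (rows indexed by i, columns by (j,k) = (0,0), (0,1), (0,2), (1,0), (1,1), (1,2)) is [[14, -9, -9, 0, 6, -8], [-16, 18, 0, 6, -12, 7]].
There the 2×2 minor on rows i ∈ {0, 1}, columns (j,k) ∈ {(0,0), (0,1)} is det [[14, -9], [-16, 18]] = 108 ≠ 0, so this unfolding has rank ≥ 2; CP rank is at least every unfolding rank, so rank(T) ≥ 2. (Flattening ranks never certify an upper bound on CP rank; for that we must actually write T with 2 rank-1 terms.)
Upper bound — finding two terms. Write S_k = T[:,:,k] for the frontal slices: S₀ = [[14, 0], [-16, 6]], S₁ = [[-9, 6], [18, -12]], S₂ = [[-9, -8], [0, 7]].
If T = a₁ (x) b₁ (x) c₁ + a₂ (x) b₂ (x) c₂ then each S_k = c₁[k]·a₁b₁ᵀ + c₂[k]·a₂b₂ᵀ. S₀ and S₁ are linearly independent, so a₁b₁ᵀ and a₂b₂ᵀ must span the same plane of matrices: they are the rank-1 matrices of the form x·S₀ + y·S₁.
det(x·S₀ + y·S₁) is 84·x² − 126·xy = 42·(2·x − 3·y)(x), vanishing at (x:y) = (3:2) and (0:1).
M₁ = 3·S₀ + 2·S₁ = [[24, 12], [-12, -6]] = 6·[2, -1][2, 1]ᵀ and M₂ = S₁ = [[-9, 6], [18, -12]] = (-3)·[1, -2][3, -2]ᵀ, so take a₁ = [2, -1], b₁ = [2, 1], a₂ = [1, -2], b₂ = [3, -2].
Each slice is an integer combination of E₁ = a₁b₁ᵀ and E₂ = a₂b₂ᵀ: S₀ = 2·E₁ + 2·E₂, S₁ = −3·E₂, S₂ = −3·E₁ + E₂; reading off coefficients, c₁ = [2, 0, -3] and c₂ = [2, -3, 1].
Hence T = [2, -1] (x) [2, 1] (x) [2, 0, -3] + [1, -2] (x) [3, -2] (x) [2, -3, 1], so rank(T) ≤ 2.
These bounds meet, so rank(T) = 2.

2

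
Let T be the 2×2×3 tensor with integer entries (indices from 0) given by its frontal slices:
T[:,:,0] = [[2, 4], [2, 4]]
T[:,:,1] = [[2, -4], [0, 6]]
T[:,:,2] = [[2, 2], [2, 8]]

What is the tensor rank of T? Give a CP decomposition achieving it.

Lower bound: the mode-3 unfolding of T (rows indexed by k, columns by (i,j) = (0,0), (0,1), (1,0), (1,1)) is [[2, 4, 2, 4], [2, -4, 0, 6], [2, 2, 2, 8]].
There the 3×3 minor on rows k ∈ {0, 1, 2}, columns (i,j) ∈ {(0,0), (0,1), (1,0)} is det [[2, 4, 2], [2, -4, 0], [2, 2, 2]] = -8 ≠ 0, so this unfolding has rank ≥ 3; CP rank is at least every unfolding rank, so rank(T) ≥ 3. (Unfolding ranks only ever bound the CP rank from below — rank(T) can be strictly larger than all of them — so the matching upper bound has to come from an explicit 3-term decomposition.)
Upper bound: T is a sum of 3 rank-1 terms, T = (1, -2) ∘ (0, 1) ∘ (0, -4, -2) + (1, 1) ∘ (1, 2) ∘ (2, -2, 2) + (2, 1) ∘ (1, 1) ∘ (0, 2, 0) (written with every a and b primitive with positive leading entry and the scale carried by c; CP decompositions are not unique, and this one is verified by expanding entrywise), so rank(T) ≤ 3.
These bounds meet, so rank(T) = 3.

rank(T) = 3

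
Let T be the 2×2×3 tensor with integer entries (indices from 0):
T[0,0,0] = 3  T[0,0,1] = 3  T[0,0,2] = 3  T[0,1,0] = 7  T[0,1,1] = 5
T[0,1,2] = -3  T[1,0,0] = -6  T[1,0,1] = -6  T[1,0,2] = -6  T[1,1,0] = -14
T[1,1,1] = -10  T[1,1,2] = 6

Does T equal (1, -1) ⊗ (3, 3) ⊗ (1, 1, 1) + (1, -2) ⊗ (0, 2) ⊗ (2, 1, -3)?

No

Reconstruct entry (1,0,0) from the claimed factors: Σₗ aₗ[1]bₗ[0]cₗ[0] = (-1)·(3)·(1) + (-2)·(0)·(2) = -3, but T[1,0,0] = -6. The claim is false.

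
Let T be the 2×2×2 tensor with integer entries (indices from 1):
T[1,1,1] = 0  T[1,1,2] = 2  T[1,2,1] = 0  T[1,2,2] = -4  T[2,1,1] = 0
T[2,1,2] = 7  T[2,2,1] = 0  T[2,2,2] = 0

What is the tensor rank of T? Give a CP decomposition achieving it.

Lower bound: the mode-1 unfolding of T (rows indexed by i, columns by (j,k) = (1,1), (1,2), (2,1), (2,2)) is [[0, 2, 0, -4], [0, 7, 0, 0]].
There the 2×2 minor on rows i ∈ {1, 2}, columns (j,k) ∈ {(1,2), (2,2)} is det [[2, -4], [7, 0]] = 28 ≠ 0, so this unfolding has rank ≥ 2; CP rank is at least every unfolding rank, so rank(T) ≥ 2. (Flattening ranks never certify an upper bound on CP rank; for that we must actually write T with 2 rank-1 terms.)
Upper bound — finding two terms. Every mode-3 slice of T is a multiple of one matrix: T[:,:,k] = c[k]·M with c = (0, 1) and M = [[2, -4], [7, 0]] (rows indexed by i, columns by j). So it suffices to write M as a sum of two rank-1 matrices.
Splitting M by its rows (i = 1, 2), M = (1, 0)(2, -4)ᵀ + (0, 1)(7, 0)ᵀ.
Hence T = (1, 0) ∘ (2, -4) ∘ (0, 1) + (0, 1) ∘ (7, 0) ∘ (0, 1), so rank(T) ≤ 2.
These bounds meet, so rank(T) = 2.

rank(T) = 2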